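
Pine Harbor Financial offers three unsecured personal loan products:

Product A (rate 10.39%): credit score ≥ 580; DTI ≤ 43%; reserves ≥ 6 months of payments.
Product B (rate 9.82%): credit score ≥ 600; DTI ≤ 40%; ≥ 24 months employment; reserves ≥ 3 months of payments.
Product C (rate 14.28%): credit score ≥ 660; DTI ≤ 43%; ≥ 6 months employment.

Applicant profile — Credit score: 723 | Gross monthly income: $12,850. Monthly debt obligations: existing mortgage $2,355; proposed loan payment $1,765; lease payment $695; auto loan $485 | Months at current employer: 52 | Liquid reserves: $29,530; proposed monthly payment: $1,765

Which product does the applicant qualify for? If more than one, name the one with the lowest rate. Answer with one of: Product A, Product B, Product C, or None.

Total debts = (2,355 + 1,765 + 695 + 485) = 5,300; DTI = 5,300/12,850 = 41.2%.
Reserves = 29,530/1,765 = 16.7 months.
Product A: score 723 ≥ 580; DTI 41.2% ≤ 43%; reserves 16.7 ≥ 6 mo → qualifies.
Product B: score 723 ≥ 600; DTI 41.2% > 40%; employment 52 ≥ 24 mo; reserves 16.7 ≥ 3 mo → does not qualify.
Product C: score 723 ≥ 660; DTI 41.2% ≤ 43%; employment 52 ≥ 6 mo → qualifies.
Qualifying: Product A, Product C. Lowest rate is 10.39% → Product A.

Product A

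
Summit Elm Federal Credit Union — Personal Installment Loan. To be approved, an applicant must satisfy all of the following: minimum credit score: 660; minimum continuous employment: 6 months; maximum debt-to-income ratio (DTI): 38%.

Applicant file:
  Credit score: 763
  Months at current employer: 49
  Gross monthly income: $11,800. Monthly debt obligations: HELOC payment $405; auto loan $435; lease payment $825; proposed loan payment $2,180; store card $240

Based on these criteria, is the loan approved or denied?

Approved

Credit score 763 ≥ 660 (meets)
Employment 49 ≥ 6 months
Total monthly debts = (405 + 435 + 825 + 2,180 + 240) = 4,085. DTI = 4,085/11,800 = 34.6% ≤ 38%
All criteria satisfied.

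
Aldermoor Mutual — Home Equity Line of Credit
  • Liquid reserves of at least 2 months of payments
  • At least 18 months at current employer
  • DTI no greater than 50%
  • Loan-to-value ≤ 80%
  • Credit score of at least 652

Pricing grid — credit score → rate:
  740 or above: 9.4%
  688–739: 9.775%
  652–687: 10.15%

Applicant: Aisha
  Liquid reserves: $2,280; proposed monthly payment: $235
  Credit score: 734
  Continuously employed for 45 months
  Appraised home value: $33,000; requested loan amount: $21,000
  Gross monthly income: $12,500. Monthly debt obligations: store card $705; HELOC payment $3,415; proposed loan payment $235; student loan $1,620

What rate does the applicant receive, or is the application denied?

Approved at 9.775%

Credit score 734 ≥ 652 (meets minimum)
LTV = 21,000/33,000 = 63.6% ≤ 80%
Employment 45 ≥ 18 months
Reserves = 2,280/235 = 9.7 months ≥ 2
Total monthly debts = (705 + 3,415 + 235 + 1,620) = 5,975. Debt-to-income = 5,975/12,500 = 47.8% — meets 50% limit
All requirements met. Score 734 falls in the 688–739 tier → 9.775%.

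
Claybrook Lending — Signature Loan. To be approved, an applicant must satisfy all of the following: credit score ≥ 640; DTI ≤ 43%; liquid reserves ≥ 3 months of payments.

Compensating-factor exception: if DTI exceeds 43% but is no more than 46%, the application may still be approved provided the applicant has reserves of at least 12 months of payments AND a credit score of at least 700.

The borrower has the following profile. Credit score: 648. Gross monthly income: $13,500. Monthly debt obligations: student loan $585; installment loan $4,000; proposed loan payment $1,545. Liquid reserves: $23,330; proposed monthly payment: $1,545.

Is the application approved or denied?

Denied

Credit score 648 ≥ 640 (meets base)
Total debts = (585 + 4,000 + 1,545) = 6,130. DTI = 6,130/13,500 = 45.4% > 43% — standard DTI limit exceeded.
Reserves: 23,330 ÷ 1,545 = 15.1 months (meets 3-month minimum)
45.4% falls in the override range (43%–46%), so the compensating-factor test applies.
Override check — reserves: 15.1 mo (ok); score: 648 (below 700).
Override conditions not both satisfied; exception does not apply.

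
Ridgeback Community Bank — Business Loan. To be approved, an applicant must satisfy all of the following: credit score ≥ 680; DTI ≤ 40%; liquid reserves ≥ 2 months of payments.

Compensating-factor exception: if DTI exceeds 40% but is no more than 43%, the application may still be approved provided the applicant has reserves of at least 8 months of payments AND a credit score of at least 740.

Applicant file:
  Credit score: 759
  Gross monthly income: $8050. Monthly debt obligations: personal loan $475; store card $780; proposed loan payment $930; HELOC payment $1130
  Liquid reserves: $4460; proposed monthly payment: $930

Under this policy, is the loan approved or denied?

Credit score 759 ≥ 680 (meets base)
Total debts = (475 + 780 + 930 + 1,130) = 3,315. DTI = 3,315/8,050 = 41.2% > 40% — standard DTI limit exceeded.
Reserves: 4,460 ÷ 930 = 4.8 months (meets 2-month minimum)
DTI 41.2% is within the 40%–43% exception band; checking compensating factors.
Override check — reserves: 4.8 mo (short of 8); score: 759 (ok).
Compensating-factor requirement not fully met.

Denied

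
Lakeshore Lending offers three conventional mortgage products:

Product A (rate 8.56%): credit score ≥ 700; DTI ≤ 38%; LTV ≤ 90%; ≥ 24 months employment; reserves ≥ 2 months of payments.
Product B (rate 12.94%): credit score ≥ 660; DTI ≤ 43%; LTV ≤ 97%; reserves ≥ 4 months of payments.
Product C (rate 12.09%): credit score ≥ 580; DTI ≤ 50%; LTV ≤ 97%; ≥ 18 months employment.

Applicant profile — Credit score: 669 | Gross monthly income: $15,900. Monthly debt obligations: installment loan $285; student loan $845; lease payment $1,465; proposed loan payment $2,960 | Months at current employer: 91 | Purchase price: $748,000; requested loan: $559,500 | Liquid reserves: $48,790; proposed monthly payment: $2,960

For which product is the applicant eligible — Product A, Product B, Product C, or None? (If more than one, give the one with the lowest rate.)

Product C

Total debts = (285 + 845 + 1,465 + 2,960) = 5,555; DTI = 5,555/15,900 = 34.9%.
LTV = 559,500/748,000 = 74.8%.
Reserves = 48,790/2,960 = 16.5 months.
Product A: score 669 < 700; DTI 34.9% ≤ 38%; LTV 74.8% ≤ 90%; employment 91 ≥ 24 mo; reserves 16.5 ≥ 2 mo → does not qualify.
Product B: score 669 ≥ 660; DTI 34.9% ≤ 43%; LTV 74.8% ≤ 97%; reserves 16.5 ≥ 4 mo → qualifies.
Product C: score 669 ≥ 580; DTI 34.9% ≤ 50%; LTV 74.8% ≤ 97%; employment 91 ≥ 18 mo → qualifies.
Qualifying: Product B, Product C. Lowest rate is 12.09% → Product C.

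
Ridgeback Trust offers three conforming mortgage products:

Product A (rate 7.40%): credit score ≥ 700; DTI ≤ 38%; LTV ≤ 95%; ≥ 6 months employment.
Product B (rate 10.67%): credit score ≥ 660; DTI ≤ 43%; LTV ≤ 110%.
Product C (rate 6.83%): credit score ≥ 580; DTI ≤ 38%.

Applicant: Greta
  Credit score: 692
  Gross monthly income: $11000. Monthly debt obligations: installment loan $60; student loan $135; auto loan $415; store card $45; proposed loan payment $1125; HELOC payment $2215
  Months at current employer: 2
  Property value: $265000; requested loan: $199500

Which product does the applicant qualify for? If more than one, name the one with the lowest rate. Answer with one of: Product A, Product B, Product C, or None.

Product C

Total debts = (60 + 135 + 415 + 45 + 1,125 + 2,215) = 3,995; DTI = 3,995/11,000 = 36.3%.
LTV = 199,500/265,000 = 75.3%.
Product A: score 692 < 700; DTI 36.3% ≤ 38%; LTV 75.3% ≤ 95%; employment 2 < 6 mo → does not qualify.
Product B: score 692 ≥ 660; DTI 36.3% ≤ 43%; LTV 75.3% ≤ 110% → qualifies.
Product C: score 692 ≥ 580; DTI 36.3% ≤ 38% → qualifies.
Qualifying: Product B, Product C. Lowest rate is 6.83% → Product C.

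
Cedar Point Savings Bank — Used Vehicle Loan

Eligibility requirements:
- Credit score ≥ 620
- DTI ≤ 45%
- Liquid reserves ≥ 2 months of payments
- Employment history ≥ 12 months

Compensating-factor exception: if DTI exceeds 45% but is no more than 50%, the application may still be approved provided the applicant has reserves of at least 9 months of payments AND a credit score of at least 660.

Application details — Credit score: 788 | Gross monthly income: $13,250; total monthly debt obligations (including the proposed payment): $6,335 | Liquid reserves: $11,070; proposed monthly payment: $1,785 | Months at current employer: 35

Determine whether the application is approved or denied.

Denied

Credit score 788 ≥ 620 (meets base)
DTI = 6,335/13,250 = 47.8% > 45% — standard DTI limit exceeded.
Reserves = 11,070/1,785 = 6.2 months ≥ 2
Employment 35 ≥ 12 months
47.8% falls in the override range (45%–50%), so the compensating-factor test applies.
Override check — reserves: 6.2 mo (short of 9); score: 788 (ok).
Override conditions not both satisfied; exception does not apply.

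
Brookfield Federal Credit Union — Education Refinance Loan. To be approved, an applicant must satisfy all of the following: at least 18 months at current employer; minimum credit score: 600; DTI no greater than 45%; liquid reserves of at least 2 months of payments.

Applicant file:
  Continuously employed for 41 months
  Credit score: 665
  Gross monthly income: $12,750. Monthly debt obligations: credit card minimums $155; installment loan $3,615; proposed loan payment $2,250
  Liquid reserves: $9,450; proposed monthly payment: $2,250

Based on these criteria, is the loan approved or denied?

Denied

Employment 41 ≥ 18 months
Credit score 665 ≥ 600 (meets)
Total monthly debts = (155 + 3,615 + 2,250) = 6,020. DTI: 6,020 ÷ 12,750 = 47.2%, exceeds the 45% cap
Liquid reserves cover 9,450/2,250 = 4.2 months — ≥ 2 required
Fails on DTI.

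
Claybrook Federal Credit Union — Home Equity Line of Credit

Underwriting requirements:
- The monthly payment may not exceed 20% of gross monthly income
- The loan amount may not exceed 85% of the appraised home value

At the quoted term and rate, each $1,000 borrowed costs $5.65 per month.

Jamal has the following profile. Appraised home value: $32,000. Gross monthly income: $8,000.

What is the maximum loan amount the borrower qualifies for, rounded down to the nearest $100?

Payment cap: 20% × $8,000 = $1,600/month.
At $5.65 per $1,000, that supports 1,600/5.65 × 1,000 ≈ $283,185 → $283,100.
LTV cap: 85% × $32,000 = $27,200 → $27,200.
Binding constraint: loan-to-value.

$27,200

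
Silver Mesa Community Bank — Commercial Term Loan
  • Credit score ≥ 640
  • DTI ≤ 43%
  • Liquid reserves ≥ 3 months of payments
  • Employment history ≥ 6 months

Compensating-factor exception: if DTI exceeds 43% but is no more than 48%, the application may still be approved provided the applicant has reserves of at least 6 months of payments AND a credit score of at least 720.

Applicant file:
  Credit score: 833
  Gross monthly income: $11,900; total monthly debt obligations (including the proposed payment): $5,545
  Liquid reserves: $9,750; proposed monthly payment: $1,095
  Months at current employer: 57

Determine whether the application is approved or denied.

Credit score 833 ≥ 640 (meets base)
DTI = 5,545/11,900 = 46.6% > 43% — standard DTI limit exceeded.
Reserves: 9,750 ÷ 1,095 = 8.9 months (meets 3-month minimum)
Employment 57 ≥ 6 months
46.6% falls in the override range (43%–48%), so the compensating-factor test applies.
Reserves 8.9 ≥ 6 months; credit score 833 ≥ 720.
Both compensating conditions met → exception applies.

Approved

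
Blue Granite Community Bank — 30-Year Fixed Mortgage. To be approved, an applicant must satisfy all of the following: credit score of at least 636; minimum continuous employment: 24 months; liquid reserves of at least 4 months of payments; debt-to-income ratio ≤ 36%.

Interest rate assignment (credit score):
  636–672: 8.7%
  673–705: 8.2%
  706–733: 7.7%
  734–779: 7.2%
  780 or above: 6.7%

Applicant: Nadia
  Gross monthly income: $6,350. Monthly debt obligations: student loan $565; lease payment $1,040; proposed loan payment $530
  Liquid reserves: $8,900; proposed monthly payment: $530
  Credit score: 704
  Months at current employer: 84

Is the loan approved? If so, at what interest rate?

Approved at 8.2%

Credit score 704 ≥ 636 (meets minimum)
Total monthly debts = (565 + 1,040 + 530) = 2,135. Debt-to-income = 2,135/6,350 = 33.6% — meets 36% limit
Employment 84 ≥ 24 months
Reserves: 8,900 ÷ 530 = 16.8 months (meets 4-month minimum)
All requirements met. Score 704 falls in the 673–705 tier → 8.2%.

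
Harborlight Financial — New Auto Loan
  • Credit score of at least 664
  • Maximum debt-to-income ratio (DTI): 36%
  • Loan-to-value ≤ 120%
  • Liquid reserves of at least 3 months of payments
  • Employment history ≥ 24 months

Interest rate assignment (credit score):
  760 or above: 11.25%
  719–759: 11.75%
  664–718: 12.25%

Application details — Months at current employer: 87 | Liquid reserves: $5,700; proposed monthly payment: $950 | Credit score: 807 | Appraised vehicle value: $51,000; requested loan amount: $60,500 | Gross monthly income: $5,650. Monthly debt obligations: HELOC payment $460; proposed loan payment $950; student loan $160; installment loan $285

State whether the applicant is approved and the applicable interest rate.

Approved at 11.25%

Credit score 807 ≥ 664 (meets minimum)
Employment 87 ≥ 24 months
Liquid reserves cover 5,700/950 = 6.0 months — ≥ 3 required
Total monthly debts = (460 + 950 + 160 + 285) = 1,855. DTI = 1,855/5,650 = 32.8% ≤ 36%
LTV = 60,500/51,000 = 118.6% ≤ 120%
All requirements met. Score 807 falls in the 760 or above tier → 11.25%.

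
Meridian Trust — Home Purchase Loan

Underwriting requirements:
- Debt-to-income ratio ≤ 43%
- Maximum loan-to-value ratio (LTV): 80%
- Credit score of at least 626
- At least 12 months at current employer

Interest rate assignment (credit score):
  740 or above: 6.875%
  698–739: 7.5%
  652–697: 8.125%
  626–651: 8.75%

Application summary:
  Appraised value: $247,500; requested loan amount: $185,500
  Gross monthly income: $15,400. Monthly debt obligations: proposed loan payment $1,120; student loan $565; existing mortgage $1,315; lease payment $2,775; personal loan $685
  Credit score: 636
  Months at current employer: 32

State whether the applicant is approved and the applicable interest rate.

Approved at 8.75%

Credit score 636 ≥ 626 (meets minimum)
Employment 32 ≥ 12 months
Total monthly debts = (1,120 + 565 + 1,315 + 2,775 + 685) = 6,460. DTI = 6,460/15,400 = 41.9% ≤ 43%
Loan-to-value = 185,500/247,500 = 74.9% — pass (80% max)
All requirements met. Score 636 falls in the 626–651 tier → 8.75%.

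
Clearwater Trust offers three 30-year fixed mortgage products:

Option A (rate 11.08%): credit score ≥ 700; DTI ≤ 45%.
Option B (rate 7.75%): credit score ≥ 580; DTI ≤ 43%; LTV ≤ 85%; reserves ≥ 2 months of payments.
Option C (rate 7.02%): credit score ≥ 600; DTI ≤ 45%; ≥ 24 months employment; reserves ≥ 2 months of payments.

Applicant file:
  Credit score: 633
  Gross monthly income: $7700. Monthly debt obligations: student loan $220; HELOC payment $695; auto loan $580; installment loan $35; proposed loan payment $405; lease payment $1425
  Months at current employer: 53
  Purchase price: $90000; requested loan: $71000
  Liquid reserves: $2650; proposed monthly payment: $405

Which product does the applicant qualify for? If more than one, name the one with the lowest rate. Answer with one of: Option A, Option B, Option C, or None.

Option C

Total debts = (220 + 695 + 580 + 35 + 405 + 1,425) = 3,360; DTI = 3,360/7,700 = 43.6%.
LTV = 71,000/90,000 = 78.9%.
Reserves = 2,650/405 = 6.5 months.
Option A: score 633 < 700; DTI 43.6% ≤ 45% → does not qualify.
Option B: score 633 ≥ 580; DTI 43.6% > 43%; LTV 78.9% ≤ 85%; reserves 6.5 ≥ 2 mo → does not qualify.
Option C: score 633 ≥ 600; DTI 43.6% ≤ 45%; employment 53 ≥ 24 mo; reserves 6.5 ≥ 2 mo → qualifies.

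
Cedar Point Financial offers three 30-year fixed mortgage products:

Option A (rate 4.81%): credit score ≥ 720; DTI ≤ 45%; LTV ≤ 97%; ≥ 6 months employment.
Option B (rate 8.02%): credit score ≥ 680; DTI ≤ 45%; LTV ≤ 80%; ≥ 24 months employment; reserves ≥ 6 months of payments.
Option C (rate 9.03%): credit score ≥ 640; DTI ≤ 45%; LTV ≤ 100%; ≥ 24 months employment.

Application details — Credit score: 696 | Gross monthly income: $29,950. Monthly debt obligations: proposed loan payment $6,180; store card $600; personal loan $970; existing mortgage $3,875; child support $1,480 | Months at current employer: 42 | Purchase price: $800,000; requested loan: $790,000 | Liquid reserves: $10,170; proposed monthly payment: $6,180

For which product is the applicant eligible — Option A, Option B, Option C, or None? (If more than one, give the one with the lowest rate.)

Option C

Total debts = (6,180 + 600 + 970 + 3,875 + 1,480) = 13,105; DTI = 13,105/29,950 = 43.8%.
LTV = 790,000/800,000 = 98.8%.
Reserves = 10,170/6,180 = 1.6 months.
Option A: score 696 < 720; DTI 43.8% ≤ 45%; LTV 98.8% > 97%; employment 42 ≥ 6 mo → does not qualify.
Option B: score 696 ≥ 680; DTI 43.8% ≤ 45%; LTV 98.8% > 80%; employment 42 ≥ 24 mo; reserves 1.6 < 6 mo → does not qualify.
Option C: score 696 ≥ 640; DTI 43.8% ≤ 45%; LTV 98.8% ≤ 100%; employment 42 ≥ 24 mo → qualifies.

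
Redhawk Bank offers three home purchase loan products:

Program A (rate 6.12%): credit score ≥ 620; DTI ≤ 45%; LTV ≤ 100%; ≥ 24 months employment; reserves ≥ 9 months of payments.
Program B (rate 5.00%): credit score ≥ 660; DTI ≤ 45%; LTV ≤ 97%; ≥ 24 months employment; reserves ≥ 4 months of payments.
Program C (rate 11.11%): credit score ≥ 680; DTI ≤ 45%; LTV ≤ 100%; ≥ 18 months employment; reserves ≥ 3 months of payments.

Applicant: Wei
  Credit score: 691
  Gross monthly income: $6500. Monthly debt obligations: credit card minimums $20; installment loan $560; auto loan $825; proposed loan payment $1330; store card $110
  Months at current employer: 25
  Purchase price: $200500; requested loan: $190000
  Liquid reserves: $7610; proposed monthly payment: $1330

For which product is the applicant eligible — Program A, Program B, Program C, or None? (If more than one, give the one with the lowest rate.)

Program B

Total debts = (20 + 560 + 825 + 1,330 + 110) = 2,845; DTI = 2,845/6,500 = 43.8%.
LTV = 190,000/200,500 = 94.8%.
Reserves = 7,610/1,330 = 5.7 months.
Program A: score 691 ≥ 620; DTI 43.8% ≤ 45%; LTV 94.8% ≤ 100%; employment 25 ≥ 24 mo; reserves 5.7 < 9 mo → does not qualify.
Program B: score 691 ≥ 660; DTI 43.8% ≤ 45%; LTV 94.8% ≤ 97%; employment 25 ≥ 24 mo; reserves 5.7 ≥ 4 mo → qualifies.
Program C: score 691 ≥ 680; DTI 43.8% ≤ 45%; LTV 94.8% ≤ 100%; employment 25 ≥ 18 mo; reserves 5.7 ≥ 3 mo → qualifies.
Qualifying: Program B, Program C. Lowest rate is 5.00% → Program B.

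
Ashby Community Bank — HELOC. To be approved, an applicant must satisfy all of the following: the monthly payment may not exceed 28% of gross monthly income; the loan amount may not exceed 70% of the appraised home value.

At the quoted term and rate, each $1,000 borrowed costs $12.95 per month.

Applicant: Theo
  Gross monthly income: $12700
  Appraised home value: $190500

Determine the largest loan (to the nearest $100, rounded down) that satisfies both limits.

Payment cap: 28% × $12,700 = $3,556/month.
At $12.95 per $1,000, that supports 3,556/12.95 × 1,000 ≈ $274,594 → $274,500.
LTV cap: 70% × $190,500 = $133,350 → $133,300.
Binding constraint: loan-to-value.

$133,300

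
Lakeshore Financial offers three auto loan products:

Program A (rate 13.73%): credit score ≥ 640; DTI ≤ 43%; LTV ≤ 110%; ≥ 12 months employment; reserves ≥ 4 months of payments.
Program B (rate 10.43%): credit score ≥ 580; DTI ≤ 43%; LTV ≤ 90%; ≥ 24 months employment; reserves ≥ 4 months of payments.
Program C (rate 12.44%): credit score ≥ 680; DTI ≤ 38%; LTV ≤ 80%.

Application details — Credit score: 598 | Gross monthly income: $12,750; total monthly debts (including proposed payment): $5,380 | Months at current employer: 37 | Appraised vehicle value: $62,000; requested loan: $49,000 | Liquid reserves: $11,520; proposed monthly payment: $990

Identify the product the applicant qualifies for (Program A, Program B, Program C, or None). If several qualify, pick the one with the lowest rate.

DTI = 5,380/12,750 = 42.2%.
LTV = 49,000/62,000 = 79%.
Reserves = 11,520/990 = 11.6 months.
Program A: score 598 < 640; DTI 42.2% ≤ 43%; LTV 79% ≤ 110%; employment 37 ≥ 12 mo; reserves 11.6 ≥ 4 mo → does not qualify.
Program B: score 598 ≥ 580; DTI 42.2% ≤ 43%; LTV 79% ≤ 90%; employment 37 ≥ 24 mo; reserves 11.6 ≥ 4 mo → qualifies.
Program C: score 598 < 680; DTI 42.2% > 38%; LTV 79% ≤ 80% → does not qualify.

Program B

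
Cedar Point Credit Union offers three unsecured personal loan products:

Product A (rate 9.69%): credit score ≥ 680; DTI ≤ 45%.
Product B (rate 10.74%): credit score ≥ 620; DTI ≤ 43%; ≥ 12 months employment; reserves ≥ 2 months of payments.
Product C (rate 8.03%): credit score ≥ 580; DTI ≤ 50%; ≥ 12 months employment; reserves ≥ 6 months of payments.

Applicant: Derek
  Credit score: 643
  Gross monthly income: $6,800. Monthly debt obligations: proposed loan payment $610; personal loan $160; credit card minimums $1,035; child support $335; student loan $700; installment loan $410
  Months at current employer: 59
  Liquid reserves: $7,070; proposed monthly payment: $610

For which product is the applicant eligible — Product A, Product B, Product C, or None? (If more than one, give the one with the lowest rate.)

Product C

Total debts = (610 + 160 + 1,035 + 335 + 700 + 410) = 3,250; DTI = 3,250/6,800 = 47.8%.
Reserves = 7,070/610 = 11.6 months.
Product A: score 643 < 680; DTI 47.8% > 45% → does not qualify.
Product B: score 643 ≥ 620; DTI 47.8% > 43%; employment 59 ≥ 12 mo; reserves 11.6 ≥ 2 mo → does not qualify.
Product C: score 643 ≥ 580; DTI 47.8% ≤ 50%; employment 59 ≥ 12 mo; reserves 11.6 ≥ 6 mo → qualifies.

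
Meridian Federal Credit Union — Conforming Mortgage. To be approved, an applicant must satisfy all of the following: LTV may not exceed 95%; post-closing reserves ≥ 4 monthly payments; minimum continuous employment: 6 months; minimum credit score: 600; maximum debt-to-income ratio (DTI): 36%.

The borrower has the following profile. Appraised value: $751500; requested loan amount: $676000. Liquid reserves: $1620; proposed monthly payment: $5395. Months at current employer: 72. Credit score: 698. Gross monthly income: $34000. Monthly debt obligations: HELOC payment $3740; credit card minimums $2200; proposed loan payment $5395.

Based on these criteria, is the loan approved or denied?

Loan-to-value = 676,000/751,500 = 90% — pass (95% max)
Liquid reserves cover 1,620/5,395 = 0.3 months — < 4 required
Employment 72 ≥ 6 months
Credit score 698 ≥ 600 (meets)
Total monthly debts = (3,740 + 2,200 + 5,395) = 11,335. DTI = 11,335/34,000 = 33.3% ≤ 36%
Fails on reserves.

Denied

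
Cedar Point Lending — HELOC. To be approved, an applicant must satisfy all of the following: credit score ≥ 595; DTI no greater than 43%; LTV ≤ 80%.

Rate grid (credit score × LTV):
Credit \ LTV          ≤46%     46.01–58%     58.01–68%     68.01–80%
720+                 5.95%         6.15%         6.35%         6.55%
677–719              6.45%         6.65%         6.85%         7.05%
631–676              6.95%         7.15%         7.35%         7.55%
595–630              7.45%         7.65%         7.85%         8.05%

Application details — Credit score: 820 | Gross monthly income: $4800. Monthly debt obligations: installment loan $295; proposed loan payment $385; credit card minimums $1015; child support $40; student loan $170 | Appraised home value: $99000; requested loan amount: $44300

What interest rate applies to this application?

Credit score 820 ≥ 595; Total monthly debts = (295 + 385 + 1,015 + 40 + 170) = 1,905. Debt-to-income = 1,905/4,800 = 39.7% — meets 43% limit
Loan-to-value = 44,300/99,000 = 44.7% — pass (80% max)
Row: 820 falls in 720+. Column: 44.7% falls in ≤46%. Rate = 5.95%.

5.95%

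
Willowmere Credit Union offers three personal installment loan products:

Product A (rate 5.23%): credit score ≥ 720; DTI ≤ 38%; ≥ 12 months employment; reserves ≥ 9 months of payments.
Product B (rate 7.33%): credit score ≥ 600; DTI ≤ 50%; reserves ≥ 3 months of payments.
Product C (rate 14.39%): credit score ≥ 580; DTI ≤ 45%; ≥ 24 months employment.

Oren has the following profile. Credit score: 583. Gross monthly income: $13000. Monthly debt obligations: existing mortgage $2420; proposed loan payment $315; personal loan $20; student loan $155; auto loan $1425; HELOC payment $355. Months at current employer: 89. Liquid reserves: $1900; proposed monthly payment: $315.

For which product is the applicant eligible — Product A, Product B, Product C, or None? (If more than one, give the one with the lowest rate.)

Product C

Total debts = (2,420 + 315 + 20 + 155 + 1,425 + 355) = 4,690; DTI = 4,690/13,000 = 36.1%.
Reserves = 1,900/315 = 6.0 months.
Product A: score 583 < 720; DTI 36.1% ≤ 38%; employment 89 ≥ 12 mo; reserves 6.0 < 9 mo → does not qualify.
Product B: score 583 < 600; DTI 36.1% ≤ 50%; reserves 6.0 ≥ 3 mo → does not qualify.
Product C: score 583 ≥ 580; DTI 36.1% ≤ 45%; employment 89 ≥ 24 mo → qualifies.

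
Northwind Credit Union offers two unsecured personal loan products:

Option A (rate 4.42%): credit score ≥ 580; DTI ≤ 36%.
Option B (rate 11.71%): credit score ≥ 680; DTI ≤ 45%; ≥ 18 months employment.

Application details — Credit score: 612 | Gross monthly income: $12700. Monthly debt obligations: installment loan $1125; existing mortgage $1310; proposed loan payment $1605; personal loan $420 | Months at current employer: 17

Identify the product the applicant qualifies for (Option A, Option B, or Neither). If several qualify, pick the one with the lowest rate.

Option A

Total debts = (1,125 + 1,310 + 1,605 + 420) = 4,460; DTI = 4,460/12,700 = 35.1%.
Option A: score 612 ≥ 580; DTI 35.1% ≤ 36% → qualifies.
Option B: score 612 < 680; DTI 35.1% ≤ 45%; employment 17 < 18 mo → does not qualify.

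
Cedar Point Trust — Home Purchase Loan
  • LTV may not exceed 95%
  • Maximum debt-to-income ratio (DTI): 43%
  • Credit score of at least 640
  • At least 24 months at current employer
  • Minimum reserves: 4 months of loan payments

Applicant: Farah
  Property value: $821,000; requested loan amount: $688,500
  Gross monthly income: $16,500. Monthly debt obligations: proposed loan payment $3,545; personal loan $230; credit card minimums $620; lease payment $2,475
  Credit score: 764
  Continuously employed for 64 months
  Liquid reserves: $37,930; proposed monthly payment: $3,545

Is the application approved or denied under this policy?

Loan-to-value = 688,500/821,000 = 83.9% — pass (95% max)
Total monthly debts = (3,545 + 230 + 620 + 2,475) = 6,870. DTI: 6,870 ÷ 16,500 = 41.6%, within the 43% cap
Credit score 764 ≥ 640 (meets)
Employment 64 ≥ 24 months
Reserves = 37,930/3,545 = 10.7 months ≥ 4
All criteria satisfied.

Approved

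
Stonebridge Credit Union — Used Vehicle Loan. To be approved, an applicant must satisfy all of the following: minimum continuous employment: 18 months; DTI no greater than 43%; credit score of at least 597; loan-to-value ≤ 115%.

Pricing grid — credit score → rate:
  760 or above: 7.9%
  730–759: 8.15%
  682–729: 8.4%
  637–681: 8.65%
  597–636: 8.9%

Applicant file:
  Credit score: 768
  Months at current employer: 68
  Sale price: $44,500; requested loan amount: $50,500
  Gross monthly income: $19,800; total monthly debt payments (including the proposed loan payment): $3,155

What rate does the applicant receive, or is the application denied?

Credit score 768 ≥ 597 (meets minimum)
DTI = 3,155/19,800 = 15.9% ≤ 43%
Employment 68 ≥ 18 months
Loan-to-value = 50,500/44,500 = 113.5% — pass (115% max)
All requirements met. Score 768 falls in the 760 or above tier → 7.9%.

Approved at 7.9%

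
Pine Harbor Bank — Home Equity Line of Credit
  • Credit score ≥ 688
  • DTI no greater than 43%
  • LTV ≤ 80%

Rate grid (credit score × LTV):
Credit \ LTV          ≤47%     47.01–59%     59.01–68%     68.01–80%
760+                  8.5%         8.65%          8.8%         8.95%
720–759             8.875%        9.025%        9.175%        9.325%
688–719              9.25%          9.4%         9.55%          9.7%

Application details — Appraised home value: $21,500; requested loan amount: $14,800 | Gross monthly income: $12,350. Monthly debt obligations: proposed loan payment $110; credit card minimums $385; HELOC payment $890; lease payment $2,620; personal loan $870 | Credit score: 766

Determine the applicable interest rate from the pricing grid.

Credit score 766 ≥ 688; Total monthly debts = (110 + 385 + 890 + 2,620 + 870) = 4,875. DTI = 4,875/12,350 = 39.5% ≤ 43%
Loan-to-value = 14,800/21,500 = 68.8% — pass (80% max)
Row: 766 falls in 760+. Column: 68.8% falls in 68.01–80%. Rate = 8.95%.

8.95%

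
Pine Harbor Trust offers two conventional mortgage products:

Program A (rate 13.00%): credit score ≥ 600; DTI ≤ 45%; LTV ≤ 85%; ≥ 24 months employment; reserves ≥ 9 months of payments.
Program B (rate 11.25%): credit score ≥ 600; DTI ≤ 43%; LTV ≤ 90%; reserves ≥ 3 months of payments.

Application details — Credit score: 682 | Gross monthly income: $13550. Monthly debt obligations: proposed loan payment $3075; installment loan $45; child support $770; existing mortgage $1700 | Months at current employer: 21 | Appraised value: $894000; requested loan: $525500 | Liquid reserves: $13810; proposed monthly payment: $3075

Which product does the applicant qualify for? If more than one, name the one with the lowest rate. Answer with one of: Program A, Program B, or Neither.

Total debts = (3,075 + 45 + 770 + 1,700) = 5,590; DTI = 5,590/13,550 = 41.3%.
LTV = 525,500/894,000 = 58.8%.
Reserves = 13,810/3,075 = 4.5 months.
Program A: score 682 ≥ 600; DTI 41.3% ≤ 45%; LTV 58.8% ≤ 85%; employment 21 < 24 mo; reserves 4.5 < 9 mo → does not qualify.
Program B: score 682 ≥ 600; DTI 41.3% ≤ 43%; LTV 58.8% ≤ 90%; reserves 4.5 ≥ 3 mo → qualifies.

Program B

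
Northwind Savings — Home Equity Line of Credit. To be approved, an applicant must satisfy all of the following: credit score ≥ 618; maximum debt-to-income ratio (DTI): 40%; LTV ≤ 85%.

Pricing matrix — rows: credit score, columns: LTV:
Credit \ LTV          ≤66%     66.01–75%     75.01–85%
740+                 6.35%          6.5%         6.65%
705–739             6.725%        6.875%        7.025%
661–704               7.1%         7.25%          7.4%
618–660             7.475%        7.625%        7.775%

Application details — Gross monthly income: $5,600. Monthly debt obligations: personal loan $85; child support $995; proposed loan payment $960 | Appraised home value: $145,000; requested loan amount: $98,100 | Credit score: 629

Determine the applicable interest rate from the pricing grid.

Credit score 629 ≥ 618; Total monthly debts = (85 + 995 + 960) = 2,040. Debt-to-income = 2,040/5,600 = 36.4% — meets 40% limit
Loan-to-value = 98,100/145,000 = 67.7% — pass (85% max)
Row: 629 falls in 618–660. Column: 67.7% falls in 66.01–75%. Rate = 7.625%.

7.625%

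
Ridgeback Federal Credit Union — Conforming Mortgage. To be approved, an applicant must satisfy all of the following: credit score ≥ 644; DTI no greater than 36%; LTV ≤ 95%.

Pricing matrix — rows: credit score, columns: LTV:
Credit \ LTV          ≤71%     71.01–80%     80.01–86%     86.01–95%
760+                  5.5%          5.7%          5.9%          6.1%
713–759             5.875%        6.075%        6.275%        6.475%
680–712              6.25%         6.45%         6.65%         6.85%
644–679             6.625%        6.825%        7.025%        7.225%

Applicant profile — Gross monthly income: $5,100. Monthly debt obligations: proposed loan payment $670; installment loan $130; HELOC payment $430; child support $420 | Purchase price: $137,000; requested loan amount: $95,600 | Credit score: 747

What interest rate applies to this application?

5.875%

Credit score 747 ≥ 644; Total monthly debts = (670 + 130 + 430 + 420) = 1,650. DTI = 1,650/5,100 = 32.4% ≤ 36%
LTV: 95,600 ÷ 137,000 = 69.8%, within 95% cap
Credit 747 → row 713–759; LTV 69.8% → column ≤71%. Grid cell → 5.875%.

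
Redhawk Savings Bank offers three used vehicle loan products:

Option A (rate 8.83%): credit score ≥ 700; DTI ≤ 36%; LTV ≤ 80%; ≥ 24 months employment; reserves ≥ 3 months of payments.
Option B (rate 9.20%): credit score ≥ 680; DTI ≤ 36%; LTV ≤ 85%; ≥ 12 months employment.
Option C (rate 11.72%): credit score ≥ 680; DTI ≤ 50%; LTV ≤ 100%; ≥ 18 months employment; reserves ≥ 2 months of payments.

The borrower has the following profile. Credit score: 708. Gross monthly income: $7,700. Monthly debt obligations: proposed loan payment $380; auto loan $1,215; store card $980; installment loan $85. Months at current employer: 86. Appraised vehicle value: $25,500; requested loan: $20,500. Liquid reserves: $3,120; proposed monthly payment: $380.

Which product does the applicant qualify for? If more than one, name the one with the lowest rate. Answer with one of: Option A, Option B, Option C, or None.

Total debts = (380 + 1,215 + 980 + 85) = 2,660; DTI = 2,660/7,700 = 34.5%.
LTV = 20,500/25,500 = 80.4%.
Reserves = 3,120/380 = 8.2 months.
Option A: score 708 ≥ 700; DTI 34.5% ≤ 36%; LTV 80.4% > 80%; employment 86 ≥ 24 mo; reserves 8.2 ≥ 3 mo → does not qualify.
Option B: score 708 ≥ 680; DTI 34.5% ≤ 36%; LTV 80.4% ≤ 85%; employment 86 ≥ 12 mo → qualifies.
Option C: score 708 ≥ 680; DTI 34.5% ≤ 50%; LTV 80.4% ≤ 100%; employment 86 ≥ 18 mo; reserves 8.2 ≥ 2 mo → qualifies.
Qualifying: Option B, Option C. Lowest rate is 9.20% → Option B.

Option B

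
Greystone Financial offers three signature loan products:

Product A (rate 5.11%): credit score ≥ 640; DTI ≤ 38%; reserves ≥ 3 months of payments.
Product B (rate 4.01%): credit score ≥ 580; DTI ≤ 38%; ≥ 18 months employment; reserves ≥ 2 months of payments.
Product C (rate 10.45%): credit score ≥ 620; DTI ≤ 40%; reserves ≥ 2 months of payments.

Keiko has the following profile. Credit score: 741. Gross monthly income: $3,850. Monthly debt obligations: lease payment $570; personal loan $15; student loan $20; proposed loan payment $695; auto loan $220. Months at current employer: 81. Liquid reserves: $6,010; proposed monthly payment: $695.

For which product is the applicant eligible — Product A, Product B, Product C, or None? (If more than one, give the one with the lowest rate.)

Product C

Total debts = (570 + 15 + 20 + 695 + 220) = 1,520; DTI = 1,520/3,850 = 39.5%.
Reserves = 6,010/695 = 8.6 months.
Product A: score 741 ≥ 640; DTI 39.5% > 38%; reserves 8.6 ≥ 3 mo → does not qualify.
Product B: score 741 ≥ 580; DTI 39.5% > 38%; employment 81 ≥ 18 mo; reserves 8.6 ≥ 2 mo → does not qualify.
Product C: score 741 ≥ 620; DTI 39.5% ≤ 40%; reserves 8.6 ≥ 2 mo → qualifies.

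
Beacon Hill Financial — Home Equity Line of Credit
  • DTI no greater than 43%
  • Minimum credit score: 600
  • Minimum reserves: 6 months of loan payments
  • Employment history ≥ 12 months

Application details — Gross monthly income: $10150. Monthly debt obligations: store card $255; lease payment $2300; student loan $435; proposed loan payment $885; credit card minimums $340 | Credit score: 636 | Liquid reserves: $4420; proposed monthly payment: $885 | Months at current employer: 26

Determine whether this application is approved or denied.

Total monthly debts = (255 + 2,300 + 435 + 885 + 340) = 4,215. DTI: 4,215 ÷ 10,150 = 41.5%, within the 43% cap
Credit score 636 ≥ 600 (meets)
Liquid reserves cover 4,420/885 = 5.0 months — < 6 required
Employment 26 ≥ 12 months
Fails on reserves.

Denied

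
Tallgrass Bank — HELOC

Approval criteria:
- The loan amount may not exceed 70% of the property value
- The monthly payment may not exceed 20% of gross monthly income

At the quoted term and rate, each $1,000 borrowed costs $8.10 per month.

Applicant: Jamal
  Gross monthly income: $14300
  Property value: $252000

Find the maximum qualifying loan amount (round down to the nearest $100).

$176,400

Payment cap: 20% × $14,300 = $2,860/month.
At $8.10 per $1,000, that supports 2,860/8.10 × 1,000 ≈ $353,086 → $353,000.
LTV cap: 70% × $252,000 = $176,400 → $176,400.
Binding constraint: loan-to-value.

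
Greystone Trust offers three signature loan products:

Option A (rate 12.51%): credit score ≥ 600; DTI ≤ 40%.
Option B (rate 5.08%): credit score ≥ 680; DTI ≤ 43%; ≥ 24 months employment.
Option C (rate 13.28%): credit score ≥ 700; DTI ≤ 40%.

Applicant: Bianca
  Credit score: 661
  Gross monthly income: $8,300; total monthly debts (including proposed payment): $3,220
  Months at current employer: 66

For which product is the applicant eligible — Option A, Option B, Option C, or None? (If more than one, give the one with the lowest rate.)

Option A

DTI = 3,220/8,300 = 38.8%.
Option A: score 661 ≥ 600; DTI 38.8% ≤ 40% → qualifies.
Option B: score 661 < 680; DTI 38.8% ≤ 43%; employment 66 ≥ 24 mo → does not qualify.
Option C: score 661 < 700; DTI 38.8% ≤ 40% → does not qualify.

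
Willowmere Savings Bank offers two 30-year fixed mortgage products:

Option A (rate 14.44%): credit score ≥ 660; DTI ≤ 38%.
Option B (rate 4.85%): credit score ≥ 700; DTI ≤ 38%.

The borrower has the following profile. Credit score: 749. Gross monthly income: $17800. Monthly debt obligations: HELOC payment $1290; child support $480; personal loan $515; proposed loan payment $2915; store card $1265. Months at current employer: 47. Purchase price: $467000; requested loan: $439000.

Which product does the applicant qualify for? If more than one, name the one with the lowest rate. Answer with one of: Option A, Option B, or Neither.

Option B

Total debts = (1,290 + 480 + 515 + 2,915 + 1,265) = 6,465; DTI = 6,465/17,800 = 36.3%.
LTV = 439,000/467,000 = 94%.
Option A: score 749 ≥ 660; DTI 36.3% ≤ 38% → qualifies.
Option B: score 749 ≥ 700; DTI 36.3% ≤ 38% → qualifies.
Qualifying: Option A, Option B. Lowest rate is 4.85% → Option B.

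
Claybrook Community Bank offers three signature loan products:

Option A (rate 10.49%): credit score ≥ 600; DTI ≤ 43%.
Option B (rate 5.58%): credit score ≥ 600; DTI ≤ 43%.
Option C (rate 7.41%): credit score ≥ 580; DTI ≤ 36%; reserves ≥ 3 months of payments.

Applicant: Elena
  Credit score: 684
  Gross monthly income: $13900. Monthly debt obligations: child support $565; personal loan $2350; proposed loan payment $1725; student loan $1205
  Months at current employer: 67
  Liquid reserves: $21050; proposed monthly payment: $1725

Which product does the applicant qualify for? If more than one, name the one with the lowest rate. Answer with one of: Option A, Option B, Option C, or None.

Option B

Total debts = (565 + 2,350 + 1,725 + 1,205) = 5,845; DTI = 5,845/13,900 = 42.1%.
Reserves = 21,050/1,725 = 12.2 months.
Option A: score 684 ≥ 600; DTI 42.1% ≤ 43% → qualifies.
Option B: score 684 ≥ 600; DTI 42.1% ≤ 43% → qualifies.
Option C: score 684 ≥ 580; DTI 42.1% > 36%; reserves 12.2 ≥ 3 mo → does not qualify.
Qualifying: Option A, Option B. Lowest rate is 5.58% → Option B.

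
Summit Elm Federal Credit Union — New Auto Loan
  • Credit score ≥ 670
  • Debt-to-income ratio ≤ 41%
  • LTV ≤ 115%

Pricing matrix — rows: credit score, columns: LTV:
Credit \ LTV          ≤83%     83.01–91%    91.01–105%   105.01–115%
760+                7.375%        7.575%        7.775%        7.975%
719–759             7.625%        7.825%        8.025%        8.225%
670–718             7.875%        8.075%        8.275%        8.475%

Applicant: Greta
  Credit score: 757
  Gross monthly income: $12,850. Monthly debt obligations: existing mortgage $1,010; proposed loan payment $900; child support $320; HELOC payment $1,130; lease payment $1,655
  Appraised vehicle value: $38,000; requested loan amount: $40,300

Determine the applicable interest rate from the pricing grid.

8.225%

Credit score 757 ≥ 670; Total monthly debts = (1,010 + 900 + 320 + 1,130 + 1,655) = 5,015. DTI = 5,015/12,850 = 39% ≤ 41%
Loan-to-value = 40,300/38,000 = 106.1% — pass (115% max)
Credit 757 → row 719–759; LTV 106.1% → column 105.01–115%. Grid cell → 8.225%.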